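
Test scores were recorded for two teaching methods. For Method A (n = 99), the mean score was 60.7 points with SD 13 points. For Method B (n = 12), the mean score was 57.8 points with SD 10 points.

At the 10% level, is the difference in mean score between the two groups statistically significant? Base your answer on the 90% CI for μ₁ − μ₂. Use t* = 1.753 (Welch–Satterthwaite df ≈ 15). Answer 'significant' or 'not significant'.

Per-group SEs: s₁/√n₁ = 13/√99 = 1.3065, s₂/√n₂ = 10/√12 = 2.8868.
Unpooled SE of the difference: √(1.70694225 + 8.33361424) = 3.1687.
Margin of error = t* · SE = 1.753 × 3.1687 = 5.5547.
x̄₁ − x̄₂ = 60.7 − 57.8 = 2.9000.
CI: 2.9000 ± 5.5547 = (-2.6547, 8.4547).
The interval (-2.6547, 8.4547) contains 0, so the difference is not significant.

not significant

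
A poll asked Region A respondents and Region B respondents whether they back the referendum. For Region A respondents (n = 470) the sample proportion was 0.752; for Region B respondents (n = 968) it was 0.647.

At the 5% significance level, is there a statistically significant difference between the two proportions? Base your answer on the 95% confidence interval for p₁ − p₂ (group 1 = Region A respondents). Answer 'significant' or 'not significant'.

significant

The two standard errors are √(0.7520×0.2480/470) = 0.01992 and √(0.6470×0.3530/968) = 0.01536.
Because the samples are independent, SE_diff = √(0.01992² + 0.01536²) = 0.02515.
Using z* = 1.960 for 95%, ME = 1.960 × 0.02515 = 0.04929.
p̂₁ − p̂₂ = 0.1050; interval 0.1050 ± 0.04929 gives (0.05571, 0.15429).
The interval (0.05571, 0.15429) does not contain 0, so the difference is significant.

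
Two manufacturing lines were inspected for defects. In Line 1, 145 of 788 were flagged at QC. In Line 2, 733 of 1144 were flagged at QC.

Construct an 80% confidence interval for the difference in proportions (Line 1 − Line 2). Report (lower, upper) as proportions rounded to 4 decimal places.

Sample proportions: 145/788 = 0.1840, 733/1144 = 0.6407.
Each SE is √(p̂(1−p̂)/n): √(0.1840·0.8160/788) = 0.01380 and √(0.6407·0.3593/1144) = 0.01419.
SE(p̂₁ − p̂₂) = √(SE₁² + SE₂²) = √(0.00019044 + 0.0002013561) = 0.01979, since the two samples are independent.
At 80% confidence z* = 1.282; margin = 1.282 × 0.01979 = 0.02537.
The difference is 0.1840 − 0.6407 = -0.4567, so the interval is -0.4567 ± 0.02537 = (-0.4821, -0.4313).

(-0.4821, -0.4313)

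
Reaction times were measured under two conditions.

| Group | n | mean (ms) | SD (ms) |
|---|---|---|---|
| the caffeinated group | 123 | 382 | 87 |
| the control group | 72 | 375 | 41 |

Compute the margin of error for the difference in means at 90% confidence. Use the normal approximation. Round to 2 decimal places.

Standard errors of each mean: 87/√123 = 7.8445 and 41/√72 = 4.8319.
SE(x̄₁ − x̄₂) = √(7.8445² + 4.8319²) = 9.2132 for independent samples with unequal variances.
With z* = 1.645, the margin is 1.645 × 9.2132 = 15.1557.

15.16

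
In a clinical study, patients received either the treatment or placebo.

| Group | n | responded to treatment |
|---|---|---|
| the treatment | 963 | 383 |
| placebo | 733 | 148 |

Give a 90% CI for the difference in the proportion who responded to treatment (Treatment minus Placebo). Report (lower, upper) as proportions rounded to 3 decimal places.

(0.160, 0.231)

First, p̂₁ = 383/963 = 0.3977; p̂₂ = 148/733 = 0.2019.
The two standard errors are √(0.3977×0.6023/963) = 0.01577 and √(0.2019×0.7981/733) = 0.01483.
Because the samples are independent, SE_diff = √(0.01577² + 0.01483²) = 0.02165.
Using z* = 1.645 for 90%, ME = 1.645 × 0.02165 = 0.03561.
p̂₁ − p̂₂ = 0.1958; interval 0.1958 ± 0.03561 gives (0.160, 0.231).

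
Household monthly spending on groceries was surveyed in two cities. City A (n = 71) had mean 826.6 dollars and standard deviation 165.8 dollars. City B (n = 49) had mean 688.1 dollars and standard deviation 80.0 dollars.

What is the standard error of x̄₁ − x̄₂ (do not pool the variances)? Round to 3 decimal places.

22.755

Standard errors of each mean: 165.8/√71 = 19.6768 and 80.0/√49 = 11.4286.
SE(x̄₁ − x̄₂) = √(19.6768² + 11.4286²) = 22.7550 for independent samples with unequal variances.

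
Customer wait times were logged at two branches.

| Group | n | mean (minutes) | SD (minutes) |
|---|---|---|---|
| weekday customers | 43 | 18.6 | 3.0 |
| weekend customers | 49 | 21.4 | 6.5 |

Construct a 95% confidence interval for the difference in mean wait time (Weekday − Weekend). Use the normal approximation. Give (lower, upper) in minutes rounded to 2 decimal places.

Standard errors of each mean: 3.0/√43 = 0.4575 and 6.5/√49 = 0.9286.
SE(x̄₁ − x̄₂) = √(0.4575² + 0.9286²) = 1.0352 for independent samples with unequal variances.
With z* = 1.960, the margin is 1.960 × 1.0352 = 2.0290.
x̄₁ − x̄₂ = 18.6 − 21.4 = -2.8000; the interval is -2.8000 ± 2.0290 = (-4.83, -0.77).

(-4.83, -0.77)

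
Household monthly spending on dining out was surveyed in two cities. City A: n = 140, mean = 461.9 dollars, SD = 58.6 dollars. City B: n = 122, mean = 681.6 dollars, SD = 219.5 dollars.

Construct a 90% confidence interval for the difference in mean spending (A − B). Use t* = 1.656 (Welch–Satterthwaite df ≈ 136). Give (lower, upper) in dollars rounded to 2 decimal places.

Per-group SEs: s₁/√n₁ = 58.6/√140 = 4.9526, s₂/√n₂ = 219.5/√122 = 19.8726.
Unpooled SE of the difference: √(24.52824676 + 394.92023076) = 20.4804.
Margin of error = t* · SE = 1.656 × 20.4804 = 33.9155.
x̄₁ − x̄₂ = 461.9 − 681.6 = -219.7000.
CI: -219.7000 ± 33.9155 = (-253.62, -185.78).

(-253.62, -185.78)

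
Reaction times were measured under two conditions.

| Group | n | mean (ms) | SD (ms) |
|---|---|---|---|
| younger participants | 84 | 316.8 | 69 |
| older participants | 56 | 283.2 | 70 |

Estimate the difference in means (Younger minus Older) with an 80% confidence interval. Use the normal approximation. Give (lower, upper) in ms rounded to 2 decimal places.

(18.21, 48.99)

SE₁ = s₁/√n₁ = 69/√84 = 7.5285; SE₂ = 70/√56 = 9.3541.
Independent samples, unequal variances: SE_diff = √(SE₁² + SE₂²) = √(56.67831225 + 87.49918681) = 12.0074.
z* = 1.282, so margin of error = 1.282 × 12.0074 = 15.3935.
Difference in means = 316.8 − 283.2 = 33.6000.
33.6000 ± 15.3935 → (18.21, 48.99).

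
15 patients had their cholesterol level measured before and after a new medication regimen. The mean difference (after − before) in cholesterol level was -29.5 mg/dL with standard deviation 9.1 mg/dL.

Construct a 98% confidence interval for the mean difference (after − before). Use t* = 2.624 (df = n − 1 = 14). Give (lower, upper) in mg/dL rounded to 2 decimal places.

Paired design: SE = s_d/√n = 9.1/√15 = 2.3496.
t* = 2.624; margin of error = 2.624 × 2.3496 = 6.1654.
-29.5 ± 6.1654 → (-35.67, -23.33).

(-35.67, -23.33)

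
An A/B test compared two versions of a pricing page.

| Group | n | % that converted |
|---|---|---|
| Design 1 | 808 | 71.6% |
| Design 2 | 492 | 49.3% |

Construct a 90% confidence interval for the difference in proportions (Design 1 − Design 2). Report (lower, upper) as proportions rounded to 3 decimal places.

The two standard errors are √(0.7160×0.2840/808) = 0.01586 and √(0.4930×0.5070/492) = 0.02254.
Because the samples are independent, SE_diff = √(0.01586² + 0.02254²) = 0.02756.
Using z* = 1.645 for 90%, ME = 1.645 × 0.02756 = 0.04534.
p̂₁ − p̂₂ = 0.2230; interval 0.2230 ± 0.04534 gives (0.178, 0.268).

(0.178, 0.268)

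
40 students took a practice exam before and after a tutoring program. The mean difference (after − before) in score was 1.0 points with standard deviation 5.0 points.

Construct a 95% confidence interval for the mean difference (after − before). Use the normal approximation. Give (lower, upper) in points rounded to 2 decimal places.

This is a matched-pairs design, so SE = s_d/√n = 5.0/√40 = 0.7906.
Margin = 1.960 × 0.7906 = 1.5496; the interval is 1.0 ± 1.5496 = (-0.55, 2.55).

(-0.55, 2.55)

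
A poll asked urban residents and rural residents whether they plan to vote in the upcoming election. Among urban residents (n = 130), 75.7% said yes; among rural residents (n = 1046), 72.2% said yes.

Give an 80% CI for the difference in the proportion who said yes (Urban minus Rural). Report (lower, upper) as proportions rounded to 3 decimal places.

Each SE is √(p̂(1−p̂)/n): √(0.7570·0.2430/130) = 0.03762 and √(0.7220·0.2780/1046) = 0.01385.
SE(p̂₁ − p̂₂) = √(SE₁² + SE₂²) = √(0.0014152644 + 0.0001918225) = 0.04009, since the two samples are independent.
At 80% confidence z* = 1.282; margin = 1.282 × 0.04009 = 0.05140.
The difference is 0.7570 − 0.7220 = 0.0350, so the interval is 0.0350 ± 0.05140 = (-0.016, 0.086).

(-0.016, 0.086)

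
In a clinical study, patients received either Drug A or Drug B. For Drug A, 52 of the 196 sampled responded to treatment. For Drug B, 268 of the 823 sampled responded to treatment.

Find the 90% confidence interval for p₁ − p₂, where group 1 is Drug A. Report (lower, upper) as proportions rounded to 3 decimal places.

First, p̂₁ = 52/196 = 0.2653; p̂₂ = 268/823 = 0.3256.
The two standard errors are √(0.2653×0.7347/196) = 0.03154 and √(0.3256×0.6744/823) = 0.01633.
Because the samples are independent, SE_diff = √(0.03154² + 0.01633²) = 0.03552.
Using z* = 1.645 for 90%, ME = 1.645 × 0.03552 = 0.05843.
p̂₁ − p̂₂ = -0.0603; interval -0.0603 ± 0.05843 gives (-0.119, -0.002).

(-0.119, -0.002)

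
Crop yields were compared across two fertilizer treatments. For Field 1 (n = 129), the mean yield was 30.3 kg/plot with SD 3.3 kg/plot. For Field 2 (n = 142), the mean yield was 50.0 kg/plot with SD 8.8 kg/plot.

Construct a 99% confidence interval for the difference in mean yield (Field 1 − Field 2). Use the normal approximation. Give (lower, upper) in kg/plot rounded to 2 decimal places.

Per-group SEs: s₁/√n₁ = 3.3/√129 = 0.2905, s₂/√n₂ = 8.8/√142 = 0.7385.
Unpooled SE of the difference: √(0.08439025 + 0.54538225) = 0.7936.
Margin of error = z* · SE = 2.576 × 0.7936 = 2.0443.
x̄₁ − x̄₂ = 30.3 − 50.0 = -19.7000.
CI: -19.7000 ± 2.0443 = (-21.74, -17.66).

(-21.74, -17.66)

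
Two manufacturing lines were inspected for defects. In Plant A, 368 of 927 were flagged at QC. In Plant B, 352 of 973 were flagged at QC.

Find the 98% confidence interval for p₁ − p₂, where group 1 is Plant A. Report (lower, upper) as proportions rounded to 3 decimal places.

First, p̂₁ = 368/927 = 0.3970; p̂₂ = 352/973 = 0.3618.
The two standard errors are √(0.3970×0.6030/927) = 0.01607 and √(0.3618×0.6382/973) = 0.01540.
Because the samples are independent, SE_diff = √(0.01607² + 0.01540²) = 0.02226.
Using z* = 2.326 for 98%, ME = 2.326 × 0.02226 = 0.05178.
p̂₁ − p̂₂ = 0.0352; interval 0.0352 ± 0.05178 gives (-0.017, 0.087).

(-0.017, 0.087)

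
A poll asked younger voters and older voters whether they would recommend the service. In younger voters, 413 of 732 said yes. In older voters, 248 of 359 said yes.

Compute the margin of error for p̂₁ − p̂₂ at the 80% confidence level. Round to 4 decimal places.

First, p̂₁ = 413/732 = 0.5642; p̂₂ = 248/359 = 0.6908.
The two standard errors are √(0.5642×0.4358/732) = 0.01833 and √(0.6908×0.3092/359) = 0.02439.
Because the samples are independent, SE_diff = √(0.01833² + 0.02439²) = 0.03051.
Using z* = 1.282 for 80%, ME = 1.282 × 0.03051 = 0.03911.

0.0391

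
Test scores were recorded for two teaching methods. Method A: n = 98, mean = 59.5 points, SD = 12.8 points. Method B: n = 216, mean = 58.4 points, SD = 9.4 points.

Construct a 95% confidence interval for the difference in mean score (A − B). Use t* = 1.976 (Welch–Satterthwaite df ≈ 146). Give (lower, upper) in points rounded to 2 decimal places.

(-1.75, 3.95)

Per-group SEs: s₁/√n₁ = 12.8/√98 = 1.2930, s₂/√n₂ = 9.4/√216 = 0.6396.
Unpooled SE of the difference: √(1.671849 + 0.40908816) = 1.4425.
Margin of error = t* · SE = 1.976 × 1.4425 = 2.8504.
x̄₁ − x̄₂ = 59.5 − 58.4 = 1.1000.
CI: 1.1000 ± 2.8504 = (-1.75, 3.95).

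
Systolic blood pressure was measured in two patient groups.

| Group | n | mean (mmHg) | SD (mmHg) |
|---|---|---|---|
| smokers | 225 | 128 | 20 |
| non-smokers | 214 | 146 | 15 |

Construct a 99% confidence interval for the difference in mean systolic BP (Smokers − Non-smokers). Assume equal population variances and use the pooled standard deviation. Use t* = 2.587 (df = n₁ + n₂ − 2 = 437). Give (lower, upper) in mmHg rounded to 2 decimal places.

Pooled variance s_p² = [224·20² + 213·15²] / (225+214−2) = 314.7025, so s_p = 17.7399.
SE_diff = s_p·√(1/n₁ + 1/n₂) = 17.7399·√(1/225 + 1/214) = 1.6939.
t* = 2.587; margin = 2.587 × 1.6939 = 4.3821.
Difference = 128 − 146 = -18.0000.
-18.0000 ± 4.3821 → (-22.38, -13.62).

(-22.38, -13.62)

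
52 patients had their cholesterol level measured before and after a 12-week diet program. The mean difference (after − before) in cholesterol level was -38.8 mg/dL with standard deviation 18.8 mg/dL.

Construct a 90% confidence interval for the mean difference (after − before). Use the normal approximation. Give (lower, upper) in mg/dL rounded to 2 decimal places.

(-43.09, -34.51)

Paired design: SE = s_d/√n = 18.8/√52 = 2.6071.
z* = 1.645; margin of error = 1.645 × 2.6071 = 4.2887.
-38.8 ± 4.2887 → (-43.09, -34.51).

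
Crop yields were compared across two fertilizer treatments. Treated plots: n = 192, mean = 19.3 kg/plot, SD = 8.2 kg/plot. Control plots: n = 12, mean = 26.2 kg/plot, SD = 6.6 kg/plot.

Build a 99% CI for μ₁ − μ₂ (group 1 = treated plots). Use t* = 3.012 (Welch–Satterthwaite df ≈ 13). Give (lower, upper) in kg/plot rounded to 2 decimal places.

(-12.91, -0.89)

Standard errors of each mean: 8.2/√192 = 0.5918 and 6.6/√12 = 1.9053.
SE(x̄₁ − x̄₂) = √(0.5918² + 1.9053²) = 1.9951 for independent samples with unequal variances.
With t* = 3.012, the margin is 3.012 × 1.9951 = 6.0092.
x̄₁ − x̄₂ = 19.3 − 26.2 = -6.9000; the interval is -6.9000 ± 6.0092 = (-12.91, -0.89).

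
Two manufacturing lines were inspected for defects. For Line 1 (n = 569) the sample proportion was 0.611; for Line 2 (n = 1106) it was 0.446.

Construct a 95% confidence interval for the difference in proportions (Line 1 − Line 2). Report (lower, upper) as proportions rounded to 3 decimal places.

(0.115, 0.215)

SE₁ = √(p̂₁(1−p̂₁)/n₁) = √(0.6110·0.3890/569) = 0.02044; SE₂ = √(0.4460·0.5540/1106) = 0.01495.
Independent samples: SE of the difference = √(SE₁² + SE₂²) = √(0.0004177936 + 0.0002235025) = 0.02532.
z* for 95% confidence is 1.960, so the margin of error is 1.960 × 0.02532 = 0.04963.
Point estimate p̂₁ − p̂₂ = 0.6110 − 0.4460 = 0.1650.
0.1650 ± 0.04963 → (0.115, 0.215).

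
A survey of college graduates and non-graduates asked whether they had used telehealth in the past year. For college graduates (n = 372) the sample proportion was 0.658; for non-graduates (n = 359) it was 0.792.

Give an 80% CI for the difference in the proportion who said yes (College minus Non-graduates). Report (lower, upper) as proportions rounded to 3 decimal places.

Each SE is √(p̂(1−p̂)/n): √(0.6580·0.3420/372) = 0.02460 and √(0.7920·0.2080/359) = 0.02142.
SE(p̂₁ − p̂₂) = √(SE₁² + SE₂²) = √(0.00060516 + 0.0004588164) = 0.03262, since the two samples are independent.
At 80% confidence z* = 1.282; margin = 1.282 × 0.03262 = 0.04182.
The difference is 0.6580 − 0.7920 = -0.1340, so the interval is -0.1340 ± 0.04182 = (-0.176, -0.092).

(-0.176, -0.092)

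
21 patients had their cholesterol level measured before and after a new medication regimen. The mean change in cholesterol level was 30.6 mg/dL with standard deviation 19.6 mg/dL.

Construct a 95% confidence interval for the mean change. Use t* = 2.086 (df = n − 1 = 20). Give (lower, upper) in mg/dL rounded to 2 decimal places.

This is a matched-pairs design, so SE = s_d/√n = 19.6/√21 = 4.2771.
Margin = 2.086 × 4.2771 = 8.9220; the interval is 30.6 ± 8.9220 = (21.68, 39.52).

(21.68, 39.52)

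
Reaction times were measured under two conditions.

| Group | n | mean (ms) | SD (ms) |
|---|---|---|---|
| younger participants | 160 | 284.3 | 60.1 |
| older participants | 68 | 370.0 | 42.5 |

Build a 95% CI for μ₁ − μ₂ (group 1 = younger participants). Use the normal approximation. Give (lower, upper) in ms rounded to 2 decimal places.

SE₁ = s₁/√n₁ = 60.1/√160 = 4.7513; SE₂ = 42.5/√68 = 5.1539.
Independent samples, unequal variances: SE_diff = √(SE₁² + SE₂²) = √(22.57485169 + 26.56268521) = 7.0098.
z* = 1.960, so margin of error = 1.960 × 7.0098 = 13.7392.
Difference in means = 284.3 − 370.0 = -85.7000.
-85.7000 ± 13.7392 → (-99.44, -71.96).

(-99.44, -71.96)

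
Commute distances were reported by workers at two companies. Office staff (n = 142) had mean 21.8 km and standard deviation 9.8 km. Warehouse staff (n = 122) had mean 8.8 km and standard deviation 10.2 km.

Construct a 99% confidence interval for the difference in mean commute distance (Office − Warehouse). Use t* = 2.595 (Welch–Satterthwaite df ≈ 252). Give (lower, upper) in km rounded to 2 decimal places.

SE₁ = s₁/√n₁ = 9.8/√142 = 0.8224; SE₂ = 10.2/√122 = 0.9235.
Independent samples, unequal variances: SE_diff = √(SE₁² + SE₂²) = √(0.67634176 + 0.85285225) = 1.2366.
t* = 2.595, so margin of error = 2.595 × 1.2366 = 3.2090.
Difference in means = 21.8 − 8.8 = 13.0000.
13.0000 ± 3.2090 → (9.79, 16.21).

(9.79, 16.21)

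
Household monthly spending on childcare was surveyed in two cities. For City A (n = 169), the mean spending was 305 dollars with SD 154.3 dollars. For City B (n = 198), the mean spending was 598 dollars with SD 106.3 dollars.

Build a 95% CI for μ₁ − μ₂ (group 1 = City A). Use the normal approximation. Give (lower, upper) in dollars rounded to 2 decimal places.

SE₁ = s₁/√n₁ = 154.3/√169 = 11.8692; SE₂ = 106.3/√198 = 7.5544.
Independent samples, unequal variances: SE_diff = √(SE₁² + SE₂²) = √(140.87790864 + 57.06895936) = 14.0694.
z* = 1.960, so margin of error = 1.960 × 14.0694 = 27.5760.
Difference in means = 305 − 598 = -293.0000.
-293.0000 ± 27.5760 → (-320.58, -265.42).

(-320.58, -265.42)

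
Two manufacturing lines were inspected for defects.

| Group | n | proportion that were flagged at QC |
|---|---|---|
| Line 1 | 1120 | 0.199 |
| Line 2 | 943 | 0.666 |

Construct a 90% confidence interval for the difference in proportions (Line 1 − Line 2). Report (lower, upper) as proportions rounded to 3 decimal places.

(-0.499, -0.435)

Each SE is √(p̂(1−p̂)/n): √(0.1990·0.8010/1120) = 0.01193 and √(0.6660·0.3340/943) = 0.01536.
SE(p̂₁ − p̂₂) = √(SE₁² + SE₂²) = √(0.0001423249 + 0.0002359296) = 0.01945, since the two samples are independent.
At 90% confidence z* = 1.645; margin = 1.645 × 0.01945 = 0.03200.
The difference is 0.1990 − 0.6660 = -0.4670, so the interval is -0.4670 ± 0.03200 = (-0.499, -0.435).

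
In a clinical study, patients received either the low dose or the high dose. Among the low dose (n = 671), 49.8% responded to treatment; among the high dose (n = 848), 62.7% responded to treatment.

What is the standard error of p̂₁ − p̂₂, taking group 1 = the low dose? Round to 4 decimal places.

SE₁ = √(p̂₁(1−p̂₁)/n₁) = √(0.4980·0.5020/671) = 0.01930; SE₂ = √(0.6270·0.3730/848) = 0.01661.
Independent samples: SE of the difference = √(SE₁² + SE₂²) = √(0.00037249 + 0.0002758921) = 0.02546.

0.0255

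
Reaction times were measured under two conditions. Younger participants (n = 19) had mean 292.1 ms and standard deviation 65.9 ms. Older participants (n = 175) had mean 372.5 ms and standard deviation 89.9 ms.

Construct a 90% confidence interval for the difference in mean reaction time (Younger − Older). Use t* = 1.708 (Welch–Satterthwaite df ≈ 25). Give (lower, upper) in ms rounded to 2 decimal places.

(-108.71, -52.09)

Standard errors of each mean: 65.9/√19 = 15.1185 and 89.9/√175 = 6.7958.
SE(x̄₁ − x̄₂) = √(15.1185² + 6.7958²) = 16.5756 for independent samples with unequal variances.
With t* = 1.708, the margin is 1.708 × 16.5756 = 28.3111.
x̄₁ − x̄₂ = 292.1 − 372.5 = -80.4000; the interval is -80.4000 ± 28.3111 = (-108.71, -52.09).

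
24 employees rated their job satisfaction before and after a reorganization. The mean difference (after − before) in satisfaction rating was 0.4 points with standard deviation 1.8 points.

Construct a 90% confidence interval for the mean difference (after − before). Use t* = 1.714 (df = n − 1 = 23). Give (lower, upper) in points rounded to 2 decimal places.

(-0.23, 1.03)

This is a matched-pairs design, so SE = s_d/√n = 1.8/√24 = 0.3674.
Margin = 1.714 × 0.3674 = 0.6297; the interval is 0.4 ± 0.6297 = (-0.23, 1.03).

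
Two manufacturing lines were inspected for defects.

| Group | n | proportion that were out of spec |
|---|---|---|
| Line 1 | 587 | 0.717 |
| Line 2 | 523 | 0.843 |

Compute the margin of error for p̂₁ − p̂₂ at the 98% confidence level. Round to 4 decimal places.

0.0569

The two standard errors are √(0.7170×0.2830/587) = 0.01859 and √(0.8430×0.1570/523) = 0.01591.
Because the samples are independent, SE_diff = √(0.01859² + 0.01591²) = 0.02447.
Using z* = 2.326 for 98%, ME = 2.326 × 0.02447 = 0.05692.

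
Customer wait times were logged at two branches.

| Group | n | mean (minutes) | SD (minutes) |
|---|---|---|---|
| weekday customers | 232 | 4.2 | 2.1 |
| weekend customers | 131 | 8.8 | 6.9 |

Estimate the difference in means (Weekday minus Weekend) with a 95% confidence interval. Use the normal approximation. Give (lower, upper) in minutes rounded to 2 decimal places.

(-5.81, -3.39)

SE₁ = s₁/√n₁ = 2.1/√232 = 0.1379; SE₂ = 6.9/√131 = 0.6029.
Independent samples, unequal variances: SE_diff = √(SE₁² + SE₂²) = √(0.01901641 + 0.36348841) = 0.6185.
z* = 1.960, so margin of error = 1.960 × 0.6185 = 1.2123.
Difference in means = 4.2 − 8.8 = -4.6000.
-4.6000 ± 1.2123 → (-5.81, -3.39).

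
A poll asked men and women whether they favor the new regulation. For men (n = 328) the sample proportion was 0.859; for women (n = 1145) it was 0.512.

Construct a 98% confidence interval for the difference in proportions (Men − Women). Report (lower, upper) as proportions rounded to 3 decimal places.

(0.291, 0.403)

The two standard errors are √(0.8590×0.1410/328) = 0.01922 and √(0.5120×0.4880/1145) = 0.01477.
Because the samples are independent, SE_diff = √(0.01922² + 0.01477²) = 0.02424.
Using z* = 2.326 for 98%, ME = 2.326 × 0.02424 = 0.05638.
p̂₁ − p̂₂ = 0.3470; interval 0.3470 ± 0.05638 gives (0.291, 0.403).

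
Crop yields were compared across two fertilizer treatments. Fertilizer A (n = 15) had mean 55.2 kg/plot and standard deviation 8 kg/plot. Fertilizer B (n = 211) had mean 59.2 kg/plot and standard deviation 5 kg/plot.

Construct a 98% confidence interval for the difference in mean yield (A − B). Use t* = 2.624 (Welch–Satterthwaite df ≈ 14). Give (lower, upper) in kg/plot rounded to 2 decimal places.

Per-group SEs: s₁/√n₁ = 8/√15 = 2.0656, s₂/√n₂ = 5/√211 = 0.3442.
Unpooled SE of the difference: √(4.26670336 + 0.11847364) = 2.0941.
Margin of error = t* · SE = 2.624 × 2.0941 = 5.4949.
x̄₁ − x̄₂ = 55.2 − 59.2 = -4.0000.
CI: -4.0000 ± 5.4949 = (-9.49, 1.49).

(-9.49, 1.49)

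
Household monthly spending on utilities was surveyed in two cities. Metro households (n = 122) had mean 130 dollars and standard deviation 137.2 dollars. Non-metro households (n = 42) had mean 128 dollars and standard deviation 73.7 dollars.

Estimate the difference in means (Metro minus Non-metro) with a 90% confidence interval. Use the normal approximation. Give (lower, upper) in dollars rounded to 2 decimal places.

Standard errors of each mean: 137.2/√122 = 12.4215 and 73.7/√42 = 11.3722.
SE(x̄₁ − x̄₂) = √(12.4215² + 11.3722²) = 16.8410 for independent samples with unequal variances.
With z* = 1.645, the margin is 1.645 × 16.8410 = 27.7034.
x̄₁ − x̄₂ = 130 − 128 = 2.0000; the interval is 2.0000 ± 27.7034 = (-25.70, 29.70).

(-25.70, 29.70)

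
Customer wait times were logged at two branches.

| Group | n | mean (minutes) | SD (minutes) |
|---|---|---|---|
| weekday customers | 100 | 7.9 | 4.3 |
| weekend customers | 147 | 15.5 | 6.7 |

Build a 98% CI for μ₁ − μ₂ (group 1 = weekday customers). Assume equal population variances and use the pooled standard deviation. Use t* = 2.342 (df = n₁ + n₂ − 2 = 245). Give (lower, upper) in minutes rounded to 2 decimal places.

s_p = √[((n₁−1)s₁² + (n₂−1)s₂²)/(n₁+n₂−2)] = √[(99·4.3² + 146·6.7²)/245] = 5.8500.
SE = 5.8500·√(1/100 + 1/147) = 0.7583.
With t* = 2.342, margin = 2.342 × 0.7583 = 1.7759.
x̄₁ − x̄₂ = 7.9 − 15.5 = -7.6000; interval -7.6000 ± 1.7759 = (-9.38, -5.82).

(-9.38, -5.82)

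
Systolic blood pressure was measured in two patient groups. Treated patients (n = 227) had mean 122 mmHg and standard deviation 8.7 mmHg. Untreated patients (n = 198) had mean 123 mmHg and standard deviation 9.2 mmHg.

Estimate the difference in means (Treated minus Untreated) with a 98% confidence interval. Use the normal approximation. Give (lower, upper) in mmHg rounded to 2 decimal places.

(-3.03, 1.03)

SE₁ = s₁/√n₁ = 8.7/√227 = 0.5774; SE₂ = 9.2/√198 = 0.6538.
Independent samples, unequal variances: SE_diff = √(SE₁² + SE₂²) = √(0.33339076 + 0.42745444) = 0.8723.
z* = 2.326, so margin of error = 2.326 × 0.8723 = 2.0290.
Difference in means = 122 − 123 = -1.0000.
-1.0000 ± 2.0290 → (-3.03, 1.03).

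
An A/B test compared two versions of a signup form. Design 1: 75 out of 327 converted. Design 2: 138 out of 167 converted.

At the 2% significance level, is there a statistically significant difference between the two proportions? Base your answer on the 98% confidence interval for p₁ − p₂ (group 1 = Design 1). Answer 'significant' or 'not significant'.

significant

First, p̂₁ = 75/327 = 0.2294; p̂₂ = 138/167 = 0.8263.
The two standard errors are √(0.2294×0.7706/327) = 0.02325 and √(0.8263×0.1737/167) = 0.02932.
Because the samples are independent, SE_diff = √(0.02325² + 0.02932²) = 0.03742.
Using z* = 2.326 for 98%, ME = 2.326 × 0.03742 = 0.08704.
p̂₁ − p̂₂ = -0.5969; interval -0.5969 ± 0.08704 gives (-0.68394, -0.50986).
The interval (-0.68394, -0.50986) does not contain 0, so the difference is significant.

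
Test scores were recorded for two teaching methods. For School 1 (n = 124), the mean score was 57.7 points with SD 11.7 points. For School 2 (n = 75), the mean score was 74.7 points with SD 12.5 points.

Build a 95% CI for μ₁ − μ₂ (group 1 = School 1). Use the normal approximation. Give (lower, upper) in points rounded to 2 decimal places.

Standard errors of each mean: 11.7/√124 = 1.0507 and 12.5/√75 = 1.4434.
SE(x̄₁ − x̄₂) = √(1.0507² + 1.4434²) = 1.7853 for independent samples with unequal variances.
With z* = 1.960, the margin is 1.960 × 1.7853 = 3.4992.
x̄₁ − x̄₂ = 57.7 − 74.7 = -17.0000; the interval is -17.0000 ± 3.4992 = (-20.50, -13.50).

(-20.50, -13.50)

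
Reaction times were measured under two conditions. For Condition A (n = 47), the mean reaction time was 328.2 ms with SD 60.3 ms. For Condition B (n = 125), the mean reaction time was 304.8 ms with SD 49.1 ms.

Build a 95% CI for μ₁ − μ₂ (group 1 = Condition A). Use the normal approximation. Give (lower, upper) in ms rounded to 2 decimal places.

(4.13, 42.67)

SE₁ = s₁/√n₁ = 60.3/√47 = 8.7957; SE₂ = 49.1/√125 = 4.3916.
Independent samples, unequal variances: SE_diff = √(SE₁² + SE₂²) = √(77.36433849 + 19.28615056) = 9.8311.
z* = 1.960, so margin of error = 1.960 × 9.8311 = 19.2690.
Difference in means = 328.2 − 304.8 = 23.4000.
23.4000 ± 19.2690 → (4.13, 42.67).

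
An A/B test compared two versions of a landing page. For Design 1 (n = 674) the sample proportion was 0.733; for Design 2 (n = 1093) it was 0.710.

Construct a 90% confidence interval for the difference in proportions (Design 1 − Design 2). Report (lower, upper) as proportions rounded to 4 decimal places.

The two standard errors are √(0.7330×0.2670/674) = 0.01704 and √(0.7100×0.2900/1093) = 0.01373.
Because the samples are independent, SE_diff = √(0.01704² + 0.01373²) = 0.02188.
Using z* = 1.645 for 90%, ME = 1.645 × 0.02188 = 0.03599.
p̂₁ − p̂₂ = 0.0230; interval 0.0230 ± 0.03599 gives (-0.0130, 0.0590).

(-0.0130, 0.0590)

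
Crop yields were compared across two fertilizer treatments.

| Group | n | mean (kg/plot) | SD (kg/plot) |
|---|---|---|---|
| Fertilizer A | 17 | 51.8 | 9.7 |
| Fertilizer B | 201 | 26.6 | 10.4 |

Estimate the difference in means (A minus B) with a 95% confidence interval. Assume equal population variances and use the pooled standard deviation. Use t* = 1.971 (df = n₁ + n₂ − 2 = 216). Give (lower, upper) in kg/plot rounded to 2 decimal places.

s_p = √[((n₁−1)s₁² + (n₂−1)s₂²)/(n₁+n₂−2)] = √[(16·9.7² + 200·10.4²)/216] = 10.3498.
SE = 10.3498·√(1/17 + 1/201) = 2.6142.
With t* = 1.971, margin = 1.971 × 2.6142 = 5.1526.
x̄₁ − x̄₂ = 51.8 − 26.6 = 25.2000; interval 25.2000 ± 5.1526 = (20.05, 30.35).

(20.05, 30.35)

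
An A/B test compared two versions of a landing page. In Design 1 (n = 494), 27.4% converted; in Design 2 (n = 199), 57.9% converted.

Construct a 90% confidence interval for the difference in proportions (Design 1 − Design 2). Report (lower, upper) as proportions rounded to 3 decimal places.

SE₁ = √(p̂₁(1−p̂₁)/n₁) = √(0.2740·0.7260/494) = 0.02007; SE₂ = √(0.5790·0.4210/199) = 0.03500.
Independent samples: SE of the difference = √(SE₁² + SE₂²) = √(0.0004028049 + 0.001225) = 0.04035.
z* for 90% confidence is 1.645, so the margin of error is 1.645 × 0.04035 = 0.06638.
Point estimate p̂₁ − p̂₂ = 0.2740 − 0.5790 = -0.3050.
-0.3050 ± 0.06638 → (-0.371, -0.239).

(-0.371, -0.239)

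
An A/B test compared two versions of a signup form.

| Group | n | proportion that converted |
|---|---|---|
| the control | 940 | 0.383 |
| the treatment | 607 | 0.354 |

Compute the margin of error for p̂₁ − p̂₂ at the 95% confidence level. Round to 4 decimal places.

The two standard errors are √(0.3830×0.6170/940) = 0.01586 and √(0.3540×0.6460/607) = 0.01941.
Because the samples are independent, SE_diff = √(0.01586² + 0.01941²) = 0.02507.
Using z* = 1.960 for 95%, ME = 1.960 × 0.02507 = 0.04914.

0.0491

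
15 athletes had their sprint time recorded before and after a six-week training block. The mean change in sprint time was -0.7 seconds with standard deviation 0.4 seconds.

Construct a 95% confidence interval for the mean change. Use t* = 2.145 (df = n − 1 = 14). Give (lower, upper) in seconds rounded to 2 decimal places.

Paired design: SE = s_d/√n = 0.4/√15 = 0.1033.
t* = 2.145; margin of error = 2.145 × 0.1033 = 0.2216.
-0.7 ± 0.2216 → (-0.92, -0.48).

(-0.92, -0.48)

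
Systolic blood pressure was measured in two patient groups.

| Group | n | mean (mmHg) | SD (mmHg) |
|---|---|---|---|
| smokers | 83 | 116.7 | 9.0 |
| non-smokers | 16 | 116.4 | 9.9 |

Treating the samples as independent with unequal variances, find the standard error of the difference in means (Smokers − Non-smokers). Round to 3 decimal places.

2.665

SE₁ = s₁/√n₁ = 9.0/√83 = 0.9879; SE₂ = 9.9/√16 = 2.4750.
Independent samples, unequal variances: SE_diff = √(SE₁² + SE₂²) = √(0.97594641 + 6.125625) = 2.6649.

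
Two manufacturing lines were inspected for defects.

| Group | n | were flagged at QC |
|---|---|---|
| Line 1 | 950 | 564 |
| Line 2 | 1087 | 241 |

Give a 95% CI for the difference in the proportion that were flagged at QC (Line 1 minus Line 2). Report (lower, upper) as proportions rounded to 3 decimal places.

(0.332, 0.412)

Sample proportions: 564/950 = 0.5937, 241/1087 = 0.2217.
Each SE is √(p̂(1−p̂)/n): √(0.5937·0.4063/950) = 0.01593 and √(0.2217·0.7783/1087) = 0.01260.
SE(p̂₁ − p̂₂) = √(SE₁² + SE₂²) = √(0.0002537649 + 0.00015876) = 0.02031, since the two samples are independent.
At 95% confidence z* = 1.960; margin = 1.960 × 0.02031 = 0.03981.
The difference is 0.5937 − 0.2217 = 0.3720, so the interval is 0.3720 ± 0.03981 = (0.332, 0.412).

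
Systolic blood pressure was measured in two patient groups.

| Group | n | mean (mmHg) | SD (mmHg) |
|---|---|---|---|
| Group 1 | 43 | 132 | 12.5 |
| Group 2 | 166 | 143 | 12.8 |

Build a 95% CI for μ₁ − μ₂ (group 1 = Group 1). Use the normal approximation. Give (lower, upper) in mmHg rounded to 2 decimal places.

(-15.21, -6.79)

Per-group SEs: s₁/√n₁ = 12.5/√43 = 1.9062, s₂/√n₂ = 12.8/√166 = 0.9935.
Unpooled SE of the difference: √(3.63359844 + 0.98704225) = 2.1496.
Margin of error = z* · SE = 1.960 × 2.1496 = 4.2132.
x̄₁ − x̄₂ = 132 − 143 = -11.0000.
CI: -11.0000 ± 4.2132 = (-15.21, -6.79).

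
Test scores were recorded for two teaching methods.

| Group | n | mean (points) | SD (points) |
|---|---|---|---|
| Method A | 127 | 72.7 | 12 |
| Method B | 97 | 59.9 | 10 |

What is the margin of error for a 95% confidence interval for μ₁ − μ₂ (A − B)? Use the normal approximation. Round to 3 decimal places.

Per-group SEs: s₁/√n₁ = 12/√127 = 1.0648, s₂/√n₂ = 10/√97 = 1.0153.
Unpooled SE of the difference: √(1.13379904 + 1.03083409) = 1.4713.
Margin of error = z* · SE = 1.960 × 1.4713 = 2.8837.

2.884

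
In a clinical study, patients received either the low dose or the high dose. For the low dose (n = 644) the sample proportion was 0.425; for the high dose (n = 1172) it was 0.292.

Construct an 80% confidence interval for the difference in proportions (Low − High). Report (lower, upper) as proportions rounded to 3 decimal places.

SE₁ = √(p̂₁(1−p̂₁)/n₁) = √(0.4250·0.5750/644) = 0.01948; SE₂ = √(0.2920·0.7080/1172) = 0.01328.
Independent samples: SE of the difference = √(SE₁² + SE₂²) = √(0.0003794704 + 0.0001763584) = 0.02358.
z* for 80% confidence is 1.282, so the margin of error is 1.282 × 0.02358 = 0.03023.
Point estimate p̂₁ − p̂₂ = 0.4250 − 0.2920 = 0.1330.
0.1330 ± 0.03023 → (0.103, 0.163).

(0.103, 0.163)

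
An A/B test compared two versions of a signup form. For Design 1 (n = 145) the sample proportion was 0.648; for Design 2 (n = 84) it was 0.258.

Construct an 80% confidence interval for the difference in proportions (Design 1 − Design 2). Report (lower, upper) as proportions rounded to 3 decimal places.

(0.310, 0.470)

The two standard errors are √(0.6480×0.3520/145) = 0.03966 and √(0.2580×0.7420/84) = 0.04774.
Because the samples are independent, SE_diff = √(0.03966² + 0.04774²) = 0.06206.
Using z* = 1.282 for 80%, ME = 1.282 × 0.06206 = 0.07956.
p̂₁ − p̂₂ = 0.3900; interval 0.3900 ± 0.07956 gives (0.310, 0.470).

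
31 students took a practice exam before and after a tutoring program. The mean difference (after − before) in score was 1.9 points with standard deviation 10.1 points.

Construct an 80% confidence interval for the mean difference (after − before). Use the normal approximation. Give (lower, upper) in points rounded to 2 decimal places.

(-0.43, 4.23)

This is a matched-pairs design, so SE = s_d/√n = 10.1/√31 = 1.8140.
Margin = 1.282 × 1.8140 = 2.3255; the interval is 1.9 ± 2.3255 = (-0.43, 4.23).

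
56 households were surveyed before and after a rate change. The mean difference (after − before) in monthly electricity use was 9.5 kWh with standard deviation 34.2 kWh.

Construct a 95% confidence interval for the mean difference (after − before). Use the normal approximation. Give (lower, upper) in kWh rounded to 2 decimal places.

(0.54, 18.46)

Paired design: SE = s_d/√n = 34.2/√56 = 4.5702.
z* = 1.960; margin of error = 1.960 × 4.5702 = 8.9576.
9.5 ± 8.9576 → (0.54, 18.46).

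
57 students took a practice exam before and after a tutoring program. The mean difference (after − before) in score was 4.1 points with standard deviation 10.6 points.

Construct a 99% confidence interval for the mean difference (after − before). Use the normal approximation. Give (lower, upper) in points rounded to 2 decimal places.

(0.48, 7.72)

Paired design: SE = s_d/√n = 10.6/√57 = 1.4040.
z* = 2.576; margin of error = 2.576 × 1.4040 = 3.6167.
4.1 ± 3.6167 → (0.48, 7.72).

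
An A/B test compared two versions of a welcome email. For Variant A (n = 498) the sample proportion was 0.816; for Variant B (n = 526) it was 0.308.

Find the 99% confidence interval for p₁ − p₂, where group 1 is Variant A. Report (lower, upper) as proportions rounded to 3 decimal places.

(0.440, 0.576)

The two standard errors are √(0.8160×0.1840/498) = 0.01736 and √(0.3080×0.6920/526) = 0.02013.
Because the samples are independent, SE_diff = √(0.01736² + 0.02013²) = 0.02658.
Using z* = 2.576 for 99%, ME = 2.576 × 0.02658 = 0.06847.
p̂₁ − p̂₂ = 0.5080; interval 0.5080 ± 0.06847 gives (0.440, 0.576).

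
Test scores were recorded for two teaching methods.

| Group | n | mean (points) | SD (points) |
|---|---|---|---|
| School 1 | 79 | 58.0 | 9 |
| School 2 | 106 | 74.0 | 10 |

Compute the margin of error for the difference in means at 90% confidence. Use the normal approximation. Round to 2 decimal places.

Per-group SEs: s₁/√n₁ = 9/√79 = 1.0126, s₂/√n₂ = 10/√106 = 0.9713.
Unpooled SE of the difference: √(1.02535876 + 0.94342369) = 1.4031.
Margin of error = z* · SE = 1.645 × 1.4031 = 2.3081.

2.31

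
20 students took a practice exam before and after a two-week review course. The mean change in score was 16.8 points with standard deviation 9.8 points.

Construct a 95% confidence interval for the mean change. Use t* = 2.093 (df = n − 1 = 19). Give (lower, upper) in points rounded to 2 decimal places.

Paired design: SE = s_d/√n = 9.8/√20 = 2.1913.
t* = 2.093; margin of error = 2.093 × 2.1913 = 4.5864.
16.8 ± 4.5864 → (12.21, 21.39).

(12.21, 21.39)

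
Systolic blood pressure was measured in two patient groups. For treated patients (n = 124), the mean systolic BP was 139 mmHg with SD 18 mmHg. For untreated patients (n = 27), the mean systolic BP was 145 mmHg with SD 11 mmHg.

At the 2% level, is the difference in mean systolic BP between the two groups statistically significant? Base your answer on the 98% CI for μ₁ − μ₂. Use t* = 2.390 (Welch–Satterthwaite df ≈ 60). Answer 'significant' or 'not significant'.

SE₁ = s₁/√n₁ = 18/√124 = 1.6164; SE₂ = 11/√27 = 2.1170.
Independent samples, unequal variances: SE_diff = √(SE₁² + SE₂²) = √(2.61274896 + 4.481689) = 2.6635.
t* = 2.390, so margin of error = 2.390 × 2.6635 = 6.3658.
Difference in means = 139 − 145 = -6.0000.
-6.0000 ± 6.3658 → (-12.3658, 0.3658).
The interval (-12.3658, 0.3658) contains 0, so the difference is not significant.

not significant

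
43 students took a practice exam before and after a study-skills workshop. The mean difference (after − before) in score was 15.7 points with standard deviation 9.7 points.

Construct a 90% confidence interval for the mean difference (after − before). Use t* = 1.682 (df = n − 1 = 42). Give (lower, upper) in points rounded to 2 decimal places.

Paired design: SE = s_d/√n = 9.7/√43 = 1.4792.
t* = 1.682; margin of error = 1.682 × 1.4792 = 2.4880.
15.7 ± 2.4880 → (13.21, 18.19).

(13.21, 18.19)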